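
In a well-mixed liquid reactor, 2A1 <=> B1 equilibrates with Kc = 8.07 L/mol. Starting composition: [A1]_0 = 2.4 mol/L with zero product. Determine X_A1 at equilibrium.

X = 0.852

Let X = conversion of A1; extent ξ = 2.4X/2 mol/L.
Concentrations: [A1] = 2.4 − 2.4X; [B1] = 1.2X.
Kc = [B1] / ([A1]^2).
Setting equal to 8.07 and solving for X on (0,1) gives X = 0.852.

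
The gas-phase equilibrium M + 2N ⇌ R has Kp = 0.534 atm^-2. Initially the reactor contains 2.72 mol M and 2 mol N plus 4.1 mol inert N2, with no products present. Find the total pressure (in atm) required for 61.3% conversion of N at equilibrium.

Basis: 2 mol N initially; let X = conversion of N. Extent ξ = X.
Mole table: n_M = 2.72 − X; n_N = 2 − 2X; n_R = X; n_I = 4.1 (inert).
Summing: n_T = 8.82 − 2X.
Kp = p_R / (p_M p_N^2) with p_i = (n_i/n_T)·P.
At X = 0.613: the mole-fraction product g(X) = Π y_i^ν_i = 28.01. Since Kp = g(X)·P^{-2}, P = (g/Kp)^(1/2) = (28.01/0.534)^(1/2) = 7.24 atm.

P = 7.24 atm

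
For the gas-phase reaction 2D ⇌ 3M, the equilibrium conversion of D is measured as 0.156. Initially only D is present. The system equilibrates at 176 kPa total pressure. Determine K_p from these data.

Take 1 mol D as basis and let X be its fractional conversion, so ξ = 0.5X.
Mole table: n_D = 1 − X; n_M = 1.5X.
n_T = Σnᵢ = 1 + 0.5X.
At X = 0.156: n_D = 0.844, n_M = 0.234, n_T = 1.08.
p_i = (n_i/n_T)·P. K_p = p_M^3 / (p_D^2) = 2.94 kPa.

K_p = 2.94 kPa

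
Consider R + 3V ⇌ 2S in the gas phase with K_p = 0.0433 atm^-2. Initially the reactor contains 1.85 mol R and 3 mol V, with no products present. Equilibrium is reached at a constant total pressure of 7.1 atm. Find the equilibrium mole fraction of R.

y_R = 0.354

Take 3 mol V as basis and let X be its fractional conversion, so ξ = X.
Moles: n_R = 1.85 − X; n_V = 3 − 3X; n_S = 2X.
n_T = Σnᵢ = 4.85 − 2X.
Mole fractions y_i = n_i/n_T; K_p = p_S^2 / (p_R p_V^3) with p_i = y_i·P.
Substituting and setting equal to 0.0433 atm^-2 gives a polynomial in X; the root in (0,1) is X = 0.459.
Then n_R = 1.39, n_T = 3.93, so y_R = 0.354.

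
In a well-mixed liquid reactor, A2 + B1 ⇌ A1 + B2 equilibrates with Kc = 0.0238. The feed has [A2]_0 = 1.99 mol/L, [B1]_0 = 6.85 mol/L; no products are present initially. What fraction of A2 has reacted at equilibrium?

X = 0.241

Let X = conversion of A2; extent ξ = 1.99·X mol/L.
Concentrations: [A2] = 1.99 − 1.99X; [B1] = 6.85 − 1.99X; [A1] = 1.99X; [B2] = 1.99X.
Kc = [A1] [B2] / ([A2] [B1]).
Solving Kc = 0.0238 for X ∈ (0,1): X = 0.241.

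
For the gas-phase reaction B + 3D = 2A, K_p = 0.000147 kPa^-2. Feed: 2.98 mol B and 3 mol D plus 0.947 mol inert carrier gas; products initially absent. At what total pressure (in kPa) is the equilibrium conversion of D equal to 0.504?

P = 172 kPa

Let X = conversion of D (basis 3 mol D); extent of reaction ξ = X.
Mole table: n_B = 2.98 − X; n_D = 3 − 3X; n_A = 2X; n_I = 0.947 (inert).
Total moles n_T = 6.93 − 2X.
K_p = p_A^2 / (p_B p_D^3) with p_i = (n_i/n_T)·P.
At X = 0.504: the mole-fraction product g(X) = Π y_i^ν_i = 4.364. Since K_p = g(X)·P^{-2}, P = (g/K_p)^(1/2) = (4.364/0.000147)^(1/2) = 172 kPa.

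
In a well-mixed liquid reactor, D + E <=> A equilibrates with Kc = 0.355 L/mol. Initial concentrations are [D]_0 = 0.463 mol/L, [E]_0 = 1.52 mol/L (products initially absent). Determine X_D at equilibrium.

Let X = conversion of D; extent ξ = 0.463·X mol/L.
Concentrations: [D] = 0.463 − 0.463X; [E] = 1.52 − 0.463X; [A] = 0.463X.
Kc = [A] / ([D] [E]).
This equals 0.355 at X = 0.327 (the root in 0 < X < 1).

X = 0.327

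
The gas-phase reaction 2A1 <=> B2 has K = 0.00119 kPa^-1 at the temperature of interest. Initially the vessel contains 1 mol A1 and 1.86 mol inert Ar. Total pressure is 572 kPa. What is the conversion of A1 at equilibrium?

X = 0.268

Let X = conversion of A1 (basis 1 mol A1); extent of reaction ξ = 0.5X.
Species balance: n_A1 = 1 − X; n_B2 = 0.5X; n_I = 1.86 (inert).
n_T = Σnᵢ = 2.86 − 0.5X.
y_i = n_i/n_T, p_i = y_i·P. K = p_B2 / (p_A1^2).
Equating to 0.00119 kPa^-1 and solving on 0 < X < 1: X = 0.268.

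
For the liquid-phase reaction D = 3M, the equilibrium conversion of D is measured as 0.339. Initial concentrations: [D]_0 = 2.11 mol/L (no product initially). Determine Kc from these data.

Kc = 7.08 (mol/L)^2

Let X = conversion of D.
Concentrations: [D] = 2.11 − 2.11X; [M] = 6.33X.
At X = 0.339: [D] = 1.39, [M] = 2.15.
Kc = [M]^3 / ([D]) = 7.08 (mol/L)^2.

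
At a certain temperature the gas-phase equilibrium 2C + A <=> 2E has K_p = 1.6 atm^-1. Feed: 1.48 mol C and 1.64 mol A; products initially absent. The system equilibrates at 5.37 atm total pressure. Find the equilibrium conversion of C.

Let X = conversion of C (basis 1.48 mol C); extent of reaction ξ = 0.74X.
Moles: n_C = 1.48 − 1.48X; n_A = 1.64 − 0.74X; n_E = 1.48X.
n_T = Σnᵢ = 3.12 − 0.74X.
With p_i = (n_i/n_T)P, K_p = p_E^2 / (p_C^2 p_A).
This yields a degree-3 equation in X; solving on (0,1), X = 0.660.

X = 0.660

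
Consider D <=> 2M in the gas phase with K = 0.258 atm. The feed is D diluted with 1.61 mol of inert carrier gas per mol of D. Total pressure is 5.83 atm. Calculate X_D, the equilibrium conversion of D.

X = 0.160

Let X = conversion of D (basis 1 mol D); extent of reaction ξ = X.
Species balance: n_D = 1 − X; n_M = 2X; n_I = 1.61 (inert).
Total moles n_T = 2.61 + X.
y_i = n_i/n_T, p_i = y_i·P. K = p_M^2 / (p_D).
Substituting and setting equal to 0.258 atm gives a polynomial in X; the root in (0,1) is X = 0.160.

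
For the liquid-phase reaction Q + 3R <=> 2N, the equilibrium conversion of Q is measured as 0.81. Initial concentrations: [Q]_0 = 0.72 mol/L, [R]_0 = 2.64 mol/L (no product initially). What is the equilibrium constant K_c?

Let X = conversion of Q.
Concentrations: [Q] = 0.72 − 0.72X; [R] = 2.64 − 2.16X; [N] = 1.44X.
At X = 0.81: [Q] = 0.137, [R] = 0.89, [N] = 1.17.
K_c = [N]^2 / ([Q] [R]^3) = 14.1 (mol/L)^-2.

K_c = 14.1 (mol/L)^-2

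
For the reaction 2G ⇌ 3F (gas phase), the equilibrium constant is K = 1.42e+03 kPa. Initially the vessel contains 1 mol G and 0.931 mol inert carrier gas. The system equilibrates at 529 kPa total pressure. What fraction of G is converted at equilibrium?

X = 0.628

Let X = conversion of G (basis 1 mol G); extent of reaction ξ = 0.5X.
Mole table: n_G = 1 − X; n_F = 1.5X; n_I = 0.931 (inert).
n_T = Σnᵢ = 1.93 + 0.5X.
Mole fractions y_i = n_i/n_T; K = p_F^3 / (p_G^2) with p_i = y_i·P.
Setting this equal to 1.42e+03 kPa and taking the physical root (0 < X < 1) gives X = 0.628.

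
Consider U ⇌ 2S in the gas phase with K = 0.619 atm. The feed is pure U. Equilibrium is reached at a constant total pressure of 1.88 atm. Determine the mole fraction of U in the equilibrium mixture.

y_U = 0.568

Let X = conversion of U (basis 1 mol U); extent of reaction ξ = X.
Mole table: n_U = 1 − X; n_S = 2X.
n_T = Σnᵢ = 1 + X.
With p_i = (n_i/n_T)P, K = p_S^2 / (p_U).
This yields a degree-2 equation in X; solving on (0,1), X = 0.276.
Then n_U = 0.724, n_T = 1.28, so y_U = 0.568.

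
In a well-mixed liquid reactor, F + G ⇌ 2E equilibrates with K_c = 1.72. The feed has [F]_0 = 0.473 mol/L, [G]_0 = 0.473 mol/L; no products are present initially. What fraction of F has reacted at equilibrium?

Let X = conversion of F; extent ξ = 0.473·X mol/L.
Concentrations: [F] = 0.473 − 0.473X; [G] = 0.473 − 0.473X; [E] = 0.946X.
K_c = [E]^2 / ([F] [G]).
Setting equal to 1.72 and solving for X on (0,1) gives X = 0.396.

X = 0.396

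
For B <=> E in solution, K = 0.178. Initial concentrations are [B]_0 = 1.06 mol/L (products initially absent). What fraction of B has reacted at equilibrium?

Let X = conversion of B; extent ξ = 1.06·X mol/L.
Concentrations: [B] = 1.06 − 1.06X; [E] = 1.06X.
K = [E] / ([B]).
Equating to 0.178: the physical root is X = 0.151.

X = 0.151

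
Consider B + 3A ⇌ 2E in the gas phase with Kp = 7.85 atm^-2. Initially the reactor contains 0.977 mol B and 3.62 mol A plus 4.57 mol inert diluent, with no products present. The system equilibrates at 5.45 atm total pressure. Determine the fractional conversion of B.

Basis: 0.977 mol B initially; let X = conversion of B. Extent ξ = 0.977X.
At extent ξ: n_B = 0.977 − 0.977X; n_A = 3.62 − 2.93X; n_E = 1.95X; n_I = 4.57 (inert).
Total moles n_T = 9.17 − 1.95X.
With p_i = (n_i/n_T)P, Kp = p_E^2 / (p_B p_A^3).
Equating to 7.85 atm^-2 and solving on 0 < X < 1: X = 0.770.

X = 0.770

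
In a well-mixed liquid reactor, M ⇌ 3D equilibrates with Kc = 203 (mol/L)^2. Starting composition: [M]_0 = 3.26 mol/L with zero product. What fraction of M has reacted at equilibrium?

Let X = conversion of M; extent ξ = 3.26·X mol/L.
Concentrations: [M] = 3.26 − 3.26X; [D] = 9.78X.
Kc = [D]^3 / ([M]).
Solving Kc = 203 for X ∈ (0,1): X = 0.636.

X = 0.636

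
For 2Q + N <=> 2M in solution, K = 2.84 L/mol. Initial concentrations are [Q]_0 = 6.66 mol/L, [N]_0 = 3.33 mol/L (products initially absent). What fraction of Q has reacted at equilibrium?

X = 0.646

Let X = conversion of Q; extent ξ = 6.66X/2 mol/L.
Concentrations: [Q] = 6.66 − 6.66X; [N] = 3.33 − 3.33X; [M] = 6.66X.
K = [M]^2 / ([Q]^2 [N]).
This equals 2.84 at X = 0.646 (the root in 0 < X < 1).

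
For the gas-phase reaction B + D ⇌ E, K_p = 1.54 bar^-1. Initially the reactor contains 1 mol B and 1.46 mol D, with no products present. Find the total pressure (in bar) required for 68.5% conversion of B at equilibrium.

P = 3.23 bar

Take 1 mol B as basis and let X be its fractional conversion, so ξ = X.
At extent ξ: n_B = 1 − X; n_D = 1.46 − X; n_E = X.
Summing: n_T = 2.46 − X.
K_p = p_E / (p_B p_D) with p_i = (n_i/n_T)·P.
At X = 0.685: the mole-fraction product g(X) = Π y_i^ν_i = 4.981. Since K_p = g(X)·P^{-1}, P = (g/K_p)^(1/1) = (4.981/1.54)^(1/1) = 3.23 bar.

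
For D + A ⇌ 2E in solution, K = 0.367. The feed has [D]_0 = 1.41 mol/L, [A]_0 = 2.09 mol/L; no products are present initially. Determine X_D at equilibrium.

X = 0.281

Let X = conversion of D; extent ξ = 1.41·X mol/L.
Concentrations: [D] = 1.41 − 1.41X; [A] = 2.09 − 1.41X; [E] = 2.82X.
K = [E]^2 / ([D] [A]).
Equating to 0.367: the physical root is X = 0.281.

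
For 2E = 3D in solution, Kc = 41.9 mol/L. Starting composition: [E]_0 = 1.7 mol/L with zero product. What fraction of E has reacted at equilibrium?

X = 0.757

Let X = conversion of E; extent ξ = 1.7X/2 mol/L.
Concentrations: [E] = 1.7 − 1.7X; [D] = 2.55X.
Kc = [D]^3 / ([E]^2).
Equating to 41.9 mol/L: the physical root is X = 0.757.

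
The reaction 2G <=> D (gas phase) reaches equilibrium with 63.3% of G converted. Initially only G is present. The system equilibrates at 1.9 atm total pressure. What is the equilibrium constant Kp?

Basis: 1 mol G initially; let X = conversion of G. Extent ξ = 0.5X.
Species balance: n_G = 1 − X; n_D = 0.5X.
Summing: n_T = 1 − 0.5X.
At X = 0.633: n_G = 0.367, n_D = 0.317, n_T = 0.683.
p_i = (n_i/n_T)·P. Kp = p_D / (p_G^2) = 0.845 atm^-1.

Kp = 0.845 atm^-1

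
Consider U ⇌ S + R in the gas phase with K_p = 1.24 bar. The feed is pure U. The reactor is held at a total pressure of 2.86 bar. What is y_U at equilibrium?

y_U = 0.290

Basis: 1 mol U initially; let X = conversion of U. Extent ξ = X.
Species balance: n_U = 1 − X; n_S = X; n_R = X.
n_T = Σnᵢ = 1 + X.
y_i = n_i/n_T, p_i = y_i·P. K_p = p_S p_R / (p_U).
Equating to 1.24 bar and solving on 0 < X < 1: X = 0.550.
Then n_U = 0.45, n_T = 1.55, so y_U = 0.290.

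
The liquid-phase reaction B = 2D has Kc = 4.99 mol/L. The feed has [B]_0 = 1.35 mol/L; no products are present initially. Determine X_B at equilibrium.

X = 0.605

Let X = conversion of B; extent ξ = 1.35·X mol/L.
Concentrations: [B] = 1.35 − 1.35X; [D] = 2.7X.
Kc = [D]^2 / ([B]).
Setting equal to 4.99 and solving for X on (0,1) gives X = 0.605.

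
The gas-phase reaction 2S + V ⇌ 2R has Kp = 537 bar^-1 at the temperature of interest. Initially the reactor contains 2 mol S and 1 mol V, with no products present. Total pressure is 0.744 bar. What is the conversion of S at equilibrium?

Take 2 mol S as basis and let X be its fractional conversion, so ξ = X.
At extent ξ: n_S = 2 − 2X; n_V = 1 − X; n_R = 2X.
Total moles n_T = 3 − X.
With p_i = (n_i/n_T)P, Kp = p_R^2 / (p_S^2 p_V).
This yields a degree-3 equation in X; solving on (0,1), X = 0.843.

X = 0.843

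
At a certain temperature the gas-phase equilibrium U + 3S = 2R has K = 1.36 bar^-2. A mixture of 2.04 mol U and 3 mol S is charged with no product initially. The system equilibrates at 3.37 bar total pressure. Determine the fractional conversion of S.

X = 0.654

Take 3 mol S as basis and let X be its fractional conversion, so ξ = X.
At extent ξ: n_U = 2.04 − X; n_S = 3 − 3X; n_R = 2X.
n_T = Σnᵢ = 5.04 − 2X.
y_i = n_i/n_T, p_i = y_i·P. K = p_R^2 / (p_U p_S^3).
Equating to 1.36 bar^-2 and solving on 0 < X < 1: X = 0.654.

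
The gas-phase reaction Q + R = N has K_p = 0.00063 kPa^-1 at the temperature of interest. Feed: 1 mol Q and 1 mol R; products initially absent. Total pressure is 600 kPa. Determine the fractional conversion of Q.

X = 0.148

Take 1 mol Q as basis and let X be its fractional conversion, so ξ = X.
Mole table: n_Q = 1 − X; n_R = 1 − X; n_N = X.
Total moles n_T = 2 − X.
y_i = n_i/n_T, p_i = y_i·P. K_p = p_N / (p_Q p_R).
This yields a degree-2 equation in X; solving on (0,1), X = 0.148.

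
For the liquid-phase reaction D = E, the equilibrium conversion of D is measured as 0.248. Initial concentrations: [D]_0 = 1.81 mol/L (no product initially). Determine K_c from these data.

Let X = conversion of D.
Concentrations: [D] = 1.81 − 1.81X; [E] = 1.81X.
At X = 0.248: [D] = 1.36, [E] = 0.449.
K_c = [E] / ([D]) = 0.33.

K_c = 0.33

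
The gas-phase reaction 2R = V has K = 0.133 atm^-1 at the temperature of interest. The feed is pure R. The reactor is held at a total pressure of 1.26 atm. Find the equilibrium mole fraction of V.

Let X = conversion of R (basis 1 mol R); extent of reaction ξ = 0.5X.
At extent ξ: n_R = 1 − X; n_V = 0.5X.
n_T = Σnᵢ = 1 − 0.5X.
Mole fractions y_i = n_i/n_T; K = p_V / (p_R^2) with p_i = y_i·P.
Substituting and setting equal to 0.133 atm^-1 gives a polynomial in X; the root in (0,1) is X = 0.226.
Then n_V = 0.113, n_T = 0.887, so y_V = 0.128.

y_V = 0.128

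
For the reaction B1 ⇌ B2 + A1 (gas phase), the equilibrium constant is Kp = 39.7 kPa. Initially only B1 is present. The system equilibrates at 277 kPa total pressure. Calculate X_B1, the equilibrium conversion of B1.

X = 0.354

Basis: 1 mol B1 initially; let X = conversion of B1. Extent ξ = X.
Mole table: n_B1 = 1 − X; n_B2 = X; n_A1 = X.
n_T = Σnᵢ = 1 + X.
y_i = n_i/n_T, p_i = y_i·P. Kp = p_B2 p_A1 / (p_B1).
Substituting and setting equal to 39.7 kPa gives a polynomial in X; the root in (0,1) is X = 0.354.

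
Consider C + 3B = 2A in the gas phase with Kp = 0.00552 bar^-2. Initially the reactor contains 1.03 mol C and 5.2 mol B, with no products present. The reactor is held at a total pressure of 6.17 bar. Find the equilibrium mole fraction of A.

Take 1.03 mol C as basis and let X be its fractional conversion, so ξ = 1.03X.
Species balance: n_C = 1.03 − 1.03X; n_B = 5.2 − 3.09X; n_A = 2.06X.
n_T = Σnᵢ = 6.23 − 2.06X.
y_i = n_i/n_T, p_i = y_i·P. Kp = p_A^2 / (p_C p_B^3).
This yields a degree-4 equation in X; solving on (0,1), X = 0.298.
Then n_A = 0.614, n_T = 5.62, so y_A = 0.109.

y_A = 0.109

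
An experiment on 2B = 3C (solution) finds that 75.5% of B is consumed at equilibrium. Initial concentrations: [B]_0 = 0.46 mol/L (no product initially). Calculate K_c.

Let X = conversion of B.
Concentrations: [B] = 0.46 − 0.46X; [C] = 0.69X.
At X = 0.755: [B] = 0.113, [C] = 0.521.
K_c = [C]^3 / ([B]^2) = 11.1 mol/L.

K_c = 11.1 mol/L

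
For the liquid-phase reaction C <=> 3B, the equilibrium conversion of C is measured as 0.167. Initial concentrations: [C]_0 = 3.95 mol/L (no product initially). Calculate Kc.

Let X = conversion of C.
Concentrations: [C] = 3.95 − 3.95X; [B] = 11.9X.
At X = 0.167: [C] = 3.29, [B] = 1.98.
Kc = [B]^3 / ([C]) = 2.36 (mol/L)^2.

Kc = 2.36 (mol/L)^2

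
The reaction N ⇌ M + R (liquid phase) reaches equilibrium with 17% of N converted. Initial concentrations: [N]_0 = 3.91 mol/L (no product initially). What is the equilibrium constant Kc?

Let X = conversion of N.
Concentrations: [N] = 3.91 − 3.91X; [M] = 3.91X; [R] = 3.91X.
At X = 0.17: [N] = 3.25, [M] = 0.665, [R] = 0.665.
Kc = [M] [R] / ([N]) = 0.136 mol/L.

Kc = 0.136 mol/L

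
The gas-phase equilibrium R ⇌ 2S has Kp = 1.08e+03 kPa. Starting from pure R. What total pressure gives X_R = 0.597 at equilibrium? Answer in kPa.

P = 488 kPa

Take 1 mol R as basis and let X be its fractional conversion, so ξ = X.
Mole table: n_R = 1 − X; n_S = 2X.
Total moles n_T = 1 + X.
Kp = p_S^2 / (p_R) with p_i = (n_i/n_T)·P.
At X = 0.597: the mole-fraction product g(X) = Π y_i^ν_i = 2.215. Since Kp = g(X)·P^{1}, P = (Kp/g)^(1/1) = (1.08e+03/2.215)^(1/1) = 488 kPa.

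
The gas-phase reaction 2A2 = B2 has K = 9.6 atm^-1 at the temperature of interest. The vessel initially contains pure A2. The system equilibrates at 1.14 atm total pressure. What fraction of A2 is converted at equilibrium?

X = 0.851

Basis: 1 mol A2 initially; let X = conversion of A2. Extent ξ = 0.5X.
Moles: n_A2 = 1 − X; n_B2 = 0.5X.
Total moles n_T = 1 − 0.5X.
y_i = n_i/n_T, p_i = y_i·P. K = p_B2 / (p_A2^2).
Substituting and setting equal to 9.6 atm^-1 gives a polynomial in X; the root in (0,1) is X = 0.851.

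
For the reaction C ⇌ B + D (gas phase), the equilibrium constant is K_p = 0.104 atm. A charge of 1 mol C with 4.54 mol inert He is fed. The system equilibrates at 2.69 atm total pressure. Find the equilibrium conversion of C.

X = 0.377

Take 1 mol C as basis and let X be its fractional conversion, so ξ = X.
Mole table: n_C = 1 − X; n_B = X; n_D = X; n_I = 4.54 (inert).
Total moles n_T = 5.54 + X.
Mole fractions y_i = n_i/n_T; K_p = p_B p_D / (p_C) with p_i = y_i·P.
This yields a degree-2 equation in X; solving on (0,1), X = 0.377.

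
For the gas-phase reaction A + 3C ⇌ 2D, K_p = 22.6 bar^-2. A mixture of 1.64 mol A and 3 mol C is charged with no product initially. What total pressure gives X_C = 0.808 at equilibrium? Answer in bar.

Take 3 mol C as basis and let X be its fractional conversion, so ξ = X.
Species balance: n_A = 1.64 − X; n_C = 3 − 3X; n_D = 2X.
Total moles n_T = 4.64 − 2X.
K_p = p_D^2 / (p_A p_C^3) with p_i = (n_i/n_T)·P.
At X = 0.808: the mole-fraction product g(X) = Π y_i^ν_i = 150.2. Since K_p = g(X)·P^{-2}, P = (g/K_p)^(1/2) = (150.2/22.6)^(1/2) = 2.58 bar.

P = 2.58 bar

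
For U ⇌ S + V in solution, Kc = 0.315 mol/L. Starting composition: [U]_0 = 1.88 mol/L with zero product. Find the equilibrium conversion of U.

X = 0.334

Let X = conversion of U; extent ξ = 1.88·X mol/L.
Concentrations: [U] = 1.88 − 1.88X; [S] = 1.88X; [V] = 1.88X.
Kc = [S] [V] / ([U]).
This equals 0.315 at X = 0.334 (the root in 0 < X < 1).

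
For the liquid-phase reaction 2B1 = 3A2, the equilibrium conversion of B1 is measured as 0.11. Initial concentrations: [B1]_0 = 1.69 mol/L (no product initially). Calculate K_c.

K_c = 0.00958 mol/L

Let X = conversion of B1.
Concentrations: [B1] = 1.69 − 1.69X; [A2] = 2.54X.
At X = 0.11: [B1] = 1.5, [A2] = 0.279.
K_c = [A2]^3 / ([B1]^2) = 0.00958 mol/L.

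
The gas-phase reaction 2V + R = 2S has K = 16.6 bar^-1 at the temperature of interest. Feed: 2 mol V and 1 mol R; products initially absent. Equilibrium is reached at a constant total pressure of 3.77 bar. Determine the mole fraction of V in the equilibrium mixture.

y_V = 0.237

Basis: 2 mol V initially; let X = conversion of V. Extent ξ = X.
Mole table: n_V = 2 − 2X; n_R = 1 − X; n_S = 2X.
n_T = Σnᵢ = 3 − X.
Mole fractions y_i = n_i/n_T; K = p_S^2 / (p_V^2 p_R) with p_i = y_i·P.
This yields a degree-3 equation in X; solving on (0,1), X = 0.731.
Then n_V = 0.537, n_T = 2.27, so y_V = 0.237.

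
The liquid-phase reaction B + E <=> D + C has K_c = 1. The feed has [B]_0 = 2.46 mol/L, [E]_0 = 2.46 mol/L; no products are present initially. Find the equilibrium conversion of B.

X = 0.500

Let X = conversion of B; extent ξ = 2.46·X mol/L.
Concentrations: [B] = 2.46 − 2.46X; [E] = 2.46 − 2.46X; [D] = 2.46X; [C] = 2.46X.
K_c = [D] [C] / ([B] [E]).
Setting equal to 1 and solving for X on (0,1) gives X = 0.500.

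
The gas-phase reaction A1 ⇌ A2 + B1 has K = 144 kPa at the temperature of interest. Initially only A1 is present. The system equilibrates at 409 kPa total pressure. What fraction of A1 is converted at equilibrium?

X = 0.510

Let X = conversion of A1 (basis 1 mol A1); extent of reaction ξ = X.
Moles: n_A1 = 1 − X; n_A2 = X; n_B1 = X.
Summing: n_T = 1 + X.
y_i = n_i/n_T, p_i = y_i·P. K = p_A2 p_B1 / (p_A1).
This yields a degree-2 equation in X; solving on (0,1), X = 0.510.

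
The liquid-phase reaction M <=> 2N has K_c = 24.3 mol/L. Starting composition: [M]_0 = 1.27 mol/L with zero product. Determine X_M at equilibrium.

X = 0.849

Let X = conversion of M; extent ξ = 1.27·X mol/L.
Concentrations: [M] = 1.27 − 1.27X; [N] = 2.54X.
K_c = [N]^2 / ([M]).
Solving K_c = 24.3 for X ∈ (0,1): X = 0.849.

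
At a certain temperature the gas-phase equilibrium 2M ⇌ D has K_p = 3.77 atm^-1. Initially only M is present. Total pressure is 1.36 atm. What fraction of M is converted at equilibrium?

Basis: 1 mol M initially; let X = conversion of M. Extent ξ = 0.5X.
Mole table: n_M = 1 − X; n_D = 0.5X.
n_T = Σnᵢ = 1 − 0.5X.
y_i = n_i/n_T, p_i = y_i·P. K_p = p_D / (p_M^2).
Setting this equal to 3.77 atm^-1 and taking the physical root (0 < X < 1) gives X = 0.784.

X = 0.784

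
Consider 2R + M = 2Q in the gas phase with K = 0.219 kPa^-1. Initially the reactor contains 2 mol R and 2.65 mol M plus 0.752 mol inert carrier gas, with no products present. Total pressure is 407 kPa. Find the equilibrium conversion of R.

Take 2 mol R as basis and let X be its fractional conversion, so ξ = X.
At extent ξ: n_R = 2 − 2X; n_M = 2.65 − X; n_Q = 2X; n_I = 0.752 (inert).
n_T = Σnᵢ = 5.4 − X.
With p_i = (n_i/n_T)P, K = p_Q^2 / (p_R^2 p_M).
Equating to 0.219 kPa^-1 and solving on 0 < X < 1: X = 0.856.

X = 0.856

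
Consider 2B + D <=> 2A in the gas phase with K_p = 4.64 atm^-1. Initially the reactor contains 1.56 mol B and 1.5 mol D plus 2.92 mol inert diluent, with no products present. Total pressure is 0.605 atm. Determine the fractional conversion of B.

Take 1.56 mol B as basis and let X be its fractional conversion, so ξ = 0.78X.
Species balance: n_B = 1.56 − 1.56X; n_D = 1.5 − 0.78X; n_A = 1.56X; n_I = 2.92 (inert).
n_T = Σnᵢ = 5.98 − 0.78X.
y_i = n_i/n_T, p_i = y_i·P. K_p = p_A^2 / (p_B^2 p_D).
Substituting and setting equal to 4.64 atm^-1 gives a polynomial in X; the root in (0,1) is X = 0.432.

X = 0.432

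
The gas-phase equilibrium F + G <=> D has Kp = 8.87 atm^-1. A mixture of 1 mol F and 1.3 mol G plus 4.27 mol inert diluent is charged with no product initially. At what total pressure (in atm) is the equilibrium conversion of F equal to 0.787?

Basis: 1 mol F initially; let X = conversion of F. Extent ξ = X.
At extent ξ: n_F = 1 − X; n_G = 1.3 − X; n_D = X; n_I = 4.27 (inert).
Total moles n_T = 6.57 − X.
Kp = p_D / (p_F p_G) with p_i = (n_i/n_T)·P.
At X = 0.787: the mole-fraction product g(X) = Π y_i^ν_i = 41.65. Since Kp = g(X)·P^{-1}, P = (g/Kp)^(1/1) = (41.65/8.87)^(1/1) = 4.7 atm.

P = 4.7 atm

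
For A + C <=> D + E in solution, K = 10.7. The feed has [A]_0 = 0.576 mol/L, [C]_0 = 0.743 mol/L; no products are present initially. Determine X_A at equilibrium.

X = 0.848

Let X = conversion of A; extent ξ = 0.576·X mol/L.
Concentrations: [A] = 0.576 − 0.576X; [C] = 0.743 − 0.576X; [D] = 0.576X; [E] = 0.576X.
K = [D] [E] / ([A] [C]).
Setting equal to 10.7 and solving for X on (0,1) gives X = 0.848.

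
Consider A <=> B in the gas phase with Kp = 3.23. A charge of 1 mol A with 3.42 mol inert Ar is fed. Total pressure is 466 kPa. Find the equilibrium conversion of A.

Take 1 mol A as basis and let X be its fractional conversion, so ξ = X.
Moles: n_A = 1 − X; n_B = X; n_I = 3.42 (inert).
n_T stays at 4.42 (no change in mole number).
Mole fractions y_i = n_i/n_T; Kp = p_B / (p_A) with p_i = y_i·P.
Setting this equal to 3.23 and taking the physical root (0 < X < 1) gives X = 0.764.

X = 0.764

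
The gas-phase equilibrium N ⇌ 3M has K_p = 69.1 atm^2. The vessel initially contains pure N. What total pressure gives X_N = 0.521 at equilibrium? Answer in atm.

Basis: 1 mol N initially; let X = conversion of N. Extent ξ = X.
Mole table: n_N = 1 − X; n_M = 3X.
Summing: n_T = 1 + 2X.
K_p = p_M^3 / (p_N) with p_i = (n_i/n_T)·P.
At X = 0.521: the mole-fraction product g(X) = Π y_i^ν_i = 1.912. Since K_p = g(X)·P^{2}, P = (K_p/g)^(1/2) = (69.1/1.912)^(1/2) = 6.01 atm.

P = 6.01 atm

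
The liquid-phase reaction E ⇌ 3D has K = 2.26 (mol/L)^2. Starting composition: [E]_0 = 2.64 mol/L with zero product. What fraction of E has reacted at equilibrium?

X = 0.212

Let X = conversion of E; extent ξ = 2.64·X mol/L.
Concentrations: [E] = 2.64 − 2.64X; [D] = 7.92X.
K = [D]^3 / ([E]).
This equals 2.26 at X = 0.212 (the root in 0 < X < 1).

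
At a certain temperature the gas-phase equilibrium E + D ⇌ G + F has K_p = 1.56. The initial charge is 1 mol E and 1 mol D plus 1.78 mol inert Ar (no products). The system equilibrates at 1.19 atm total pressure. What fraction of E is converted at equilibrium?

X = 0.555

Take 1 mol E as basis and let X be its fractional conversion, so ξ = X.
Moles: n_E = 1 − X; n_D = 1 − X; n_G = X; n_F = X; n_I = 1.78 (inert).
Since Δν = 0, n_T = 3.78 throughout.
With p_i = (n_i/n_T)P, K_p = p_G p_F / (p_E p_D).
Equating to 1.56 and solving on 0 < X < 1: X = 0.555.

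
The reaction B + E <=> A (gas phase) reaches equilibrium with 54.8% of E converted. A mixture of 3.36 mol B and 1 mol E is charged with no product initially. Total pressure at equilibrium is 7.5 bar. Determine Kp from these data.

Kp = 0.219 bar^-1

Basis: 1 mol E initially; let X = conversion of E. Extent ξ = X.
At extent ξ: n_B = 3.36 − X; n_E = 1 − X; n_A = X.
Summing: n_T = 4.36 − X.
At X = 0.548: n_B = 2.81, n_E = 0.452, n_A = 0.548, n_T = 3.81.
p_i = (n_i/n_T)·P. Kp = p_A / (p_B p_E) = 0.219 bar^-1.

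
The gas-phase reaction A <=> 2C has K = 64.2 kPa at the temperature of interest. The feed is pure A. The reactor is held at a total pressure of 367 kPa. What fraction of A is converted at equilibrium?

X = 0.205

Let X = conversion of A (basis 1 mol A); extent of reaction ξ = X.
Species balance: n_A = 1 − X; n_C = 2X.
Total moles n_T = 1 + X.
With p_i = (n_i/n_T)P, K = p_C^2 / (p_A).
Equating to 64.2 kPa and solving on 0 < X < 1: X = 0.205.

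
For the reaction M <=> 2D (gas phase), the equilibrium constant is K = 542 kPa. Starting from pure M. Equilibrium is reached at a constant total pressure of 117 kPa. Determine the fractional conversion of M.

Let X = conversion of M (basis 1 mol M); extent of reaction ξ = X.
Mole table: n_M = 1 − X; n_D = 2X.
Total moles n_T = 1 + X.
Mole fractions y_i = n_i/n_T; K = p_D^2 / (p_M) with p_i = y_i·P.
Setting this equal to 542 kPa and taking the physical root (0 < X < 1) gives X = 0.733.

X = 0.733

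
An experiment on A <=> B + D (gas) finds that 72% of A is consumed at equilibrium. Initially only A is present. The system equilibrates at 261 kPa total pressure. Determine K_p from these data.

Let X = conversion of A (basis 1 mol A); extent of reaction ξ = X.
At extent ξ: n_A = 1 − X; n_B = X; n_D = X.
Total moles n_T = 1 + X.
At X = 0.72: n_A = 0.28, n_B = 0.72, n_D = 0.72, n_T = 1.72.
p_i = (n_i/n_T)·P. K_p = p_B p_D / (p_A) = 281 kPa.

K_p = 281 kPa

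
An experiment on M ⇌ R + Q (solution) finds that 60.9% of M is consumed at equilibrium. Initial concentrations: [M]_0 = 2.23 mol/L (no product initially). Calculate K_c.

K_c = 2.12 mol/L

Let X = conversion of M.
Concentrations: [M] = 2.23 − 2.23X; [R] = 2.23X; [Q] = 2.23X.
At X = 0.609: [M] = 0.872, [R] = 1.36, [Q] = 1.36.
K_c = [R] [Q] / ([M]) = 2.12 mol/L.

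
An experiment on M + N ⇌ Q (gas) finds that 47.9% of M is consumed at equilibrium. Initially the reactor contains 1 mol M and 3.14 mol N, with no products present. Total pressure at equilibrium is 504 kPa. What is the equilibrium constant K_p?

Let X = conversion of M (basis 1 mol M); extent of reaction ξ = X.
At extent ξ: n_M = 1 − X; n_N = 3.14 − X; n_Q = X.
n_T = Σnᵢ = 4.14 − X.
At X = 0.479: n_M = 0.521, n_N = 2.66, n_Q = 0.479, n_T = 3.66.
p_i = (n_i/n_T)·P. K_p = p_Q / (p_M p_N) = 0.00251 kPa^-1.

K_p = 0.00251 kPa^-1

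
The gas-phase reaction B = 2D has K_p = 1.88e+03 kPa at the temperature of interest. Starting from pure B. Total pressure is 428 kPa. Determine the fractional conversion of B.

X = 0.723

Let X = conversion of B (basis 1 mol B); extent of reaction ξ = X.
Moles: n_B = 1 − X; n_D = 2X.
Summing: n_T = 1 + X.
y_i = n_i/n_T, p_i = y_i·P. K_p = p_D^2 / (p_B).
This yields a degree-2 equation in X; solving on (0,1), X = 0.723.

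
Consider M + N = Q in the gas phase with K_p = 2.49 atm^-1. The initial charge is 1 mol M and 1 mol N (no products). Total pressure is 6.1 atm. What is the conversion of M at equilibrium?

X = 0.751

Let X = conversion of M (basis 1 mol M); extent of reaction ξ = X.
Moles: n_M = 1 − X; n_N = 1 − X; n_Q = X.
Total moles n_T = 2 − X.
With p_i = (n_i/n_T)P, K_p = p_Q / (p_M p_N).
Substituting and setting equal to 2.49 atm^-1 gives a polynomial in X; the root in (0,1) is X = 0.751.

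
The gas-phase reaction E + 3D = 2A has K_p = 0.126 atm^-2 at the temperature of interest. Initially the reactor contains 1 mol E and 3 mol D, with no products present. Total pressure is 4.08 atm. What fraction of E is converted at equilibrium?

Take 1 mol E as basis and let X be its fractional conversion, so ξ = X.
Species balance: n_E = 1 − X; n_D = 3 − 3X; n_A = 2X.
Total moles n_T = 4 − 2X.
y_i = n_i/n_T, p_i = y_i·P. K_p = p_A^2 / (p_E p_D^3).
This yields a degree-4 equation in X; solving on (0,1), X = 0.411.

X = 0.411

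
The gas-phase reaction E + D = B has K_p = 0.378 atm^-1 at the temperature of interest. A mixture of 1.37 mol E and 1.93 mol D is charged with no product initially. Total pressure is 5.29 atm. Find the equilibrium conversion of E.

X = 0.489

Let X = conversion of E (basis 1.37 mol E); extent of reaction ξ = 1.37X.
At extent ξ: n_E = 1.37 − 1.37X; n_D = 1.93 − 1.37X; n_B = 1.37X.
n_T = Σnᵢ = 3.3 − 1.37X.
Mole fractions y_i = n_i/n_T; K_p = p_B / (p_E p_D) with p_i = y_i·P.
Equating to 0.378 atm^-1 and solving on 0 < X < 1: X = 0.489.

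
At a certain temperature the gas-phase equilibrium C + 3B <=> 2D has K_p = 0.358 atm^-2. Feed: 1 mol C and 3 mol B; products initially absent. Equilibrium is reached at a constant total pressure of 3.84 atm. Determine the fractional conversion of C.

X = 0.499

Take 1 mol C as basis and let X be its fractional conversion, so ξ = X.
Species balance: n_C = 1 − X; n_B = 3 − 3X; n_D = 2X.
n_T = Σnᵢ = 4 − 2X.
Mole fractions y_i = n_i/n_T; K_p = p_D^2 / (p_C p_B^3) with p_i = y_i·P.
Setting this equal to 0.358 atm^-2 and taking the physical root (0 < X < 1) gives X = 0.499.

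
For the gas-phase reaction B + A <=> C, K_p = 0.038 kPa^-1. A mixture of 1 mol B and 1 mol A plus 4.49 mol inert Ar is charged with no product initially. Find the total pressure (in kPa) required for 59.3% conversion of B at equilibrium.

Basis: 1 mol B initially; let X = conversion of B. Extent ξ = X.
Species balance: n_B = 1 − X; n_A = 1 − X; n_C = X; n_I = 4.49 (inert).
n_T = Σnᵢ = 6.49 − X.
K_p = p_C / (p_B p_A) with p_i = (n_i/n_T)·P.
At X = 0.593: the mole-fraction product g(X) = Π y_i^ν_i = 21.11. Since K_p = g(X)·P^{-1}, P = (g/K_p)^(1/1) = (21.11/0.038)^(1/1) = 556 kPa.

P = 556 kPa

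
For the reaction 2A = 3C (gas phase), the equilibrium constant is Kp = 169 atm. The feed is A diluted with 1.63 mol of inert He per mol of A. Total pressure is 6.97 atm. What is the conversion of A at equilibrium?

Let X = conversion of A (basis 1 mol A); extent of reaction ξ = 0.5X.
At extent ξ: n_A = 1 − X; n_C = 1.5X; n_I = 1.63 (inert).
n_T = Σnᵢ = 2.63 + 0.5X.
Mole fractions y_i = n_i/n_T; Kp = p_C^3 / (p_A^2) with p_i = y_i·P.
Equating to 169 atm and solving on 0 < X < 1: X = 0.837.

X = 0.837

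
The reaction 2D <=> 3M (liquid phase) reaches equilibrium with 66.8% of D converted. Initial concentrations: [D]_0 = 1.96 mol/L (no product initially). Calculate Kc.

Let X = conversion of D.
Concentrations: [D] = 1.96 − 1.96X; [M] = 2.94X.
At X = 0.668: [D] = 0.651, [M] = 1.96.
Kc = [M]^3 / ([D]^2) = 17.9 mol/L.

Kc = 17.9 mol/L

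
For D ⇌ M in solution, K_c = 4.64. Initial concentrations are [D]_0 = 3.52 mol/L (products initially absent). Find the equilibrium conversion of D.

X = 0.823

Let X = conversion of D; extent ξ = 3.52·X mol/L.
Concentrations: [D] = 3.52 − 3.52X; [M] = 3.52X.
K_c = [M] / ([D]).
This equals 4.64 at X = 0.823 (the root in 0 < X < 1).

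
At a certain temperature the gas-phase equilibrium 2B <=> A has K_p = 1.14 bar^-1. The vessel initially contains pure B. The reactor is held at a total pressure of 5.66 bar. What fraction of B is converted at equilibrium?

X = 0.807

Let X = conversion of B (basis 1 mol B); extent of reaction ξ = 0.5X.
Moles: n_B = 1 − X; n_A = 0.5X.
Summing: n_T = 1 − 0.5X.
y_i = n_i/n_T, p_i = y_i·P. K_p = p_A / (p_B^2).
Substituting and setting equal to 1.14 bar^-1 gives a polynomial in X; the root in (0,1) is X = 0.807.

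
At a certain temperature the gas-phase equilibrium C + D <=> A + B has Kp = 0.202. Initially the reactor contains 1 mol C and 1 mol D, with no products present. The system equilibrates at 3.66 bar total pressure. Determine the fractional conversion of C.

X = 0.310

Take 1 mol C as basis and let X be its fractional conversion, so ξ = X.
Mole table: n_C = 1 − X; n_D = 1 − X; n_A = X; n_B = X.
Since Δν = 0, n_T = 2 throughout.
With p_i = (n_i/n_T)P, Kp = p_A p_B / (p_C p_D).
Substituting and setting equal to 0.202 gives a polynomial in X; the root in (0,1) is X = 0.310.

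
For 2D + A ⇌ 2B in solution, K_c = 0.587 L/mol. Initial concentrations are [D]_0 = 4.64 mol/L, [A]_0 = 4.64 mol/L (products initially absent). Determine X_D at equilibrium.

X = 0.582

Let X = conversion of D; extent ξ = 4.64X/2 mol/L.
Concentrations: [D] = 4.64 − 4.64X; [A] = 4.64 − 2.32X; [B] = 4.64X.
K_c = [B]^2 / ([D]^2 [A]).
Setting equal to 0.587 and solving for X on (0,1) gives X = 0.582.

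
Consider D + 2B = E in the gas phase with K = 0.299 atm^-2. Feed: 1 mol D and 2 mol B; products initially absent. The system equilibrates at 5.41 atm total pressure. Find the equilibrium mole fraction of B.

y_B = 0.432

Basis: 1 mol D initially; let X = conversion of D. Extent ξ = X.
Moles: n_D = 1 − X; n_B = 2 − 2X; n_E = X.
n_T = Σnᵢ = 3 − 2X.
Mole fractions y_i = n_i/n_T; K = p_E / (p_D p_B^2) with p_i = y_i·P.
Setting this equal to 0.299 atm^-2 and taking the physical root (0 < X < 1) gives X = 0.620.
Then n_B = 0.76, n_T = 1.76, so y_B = 0.432.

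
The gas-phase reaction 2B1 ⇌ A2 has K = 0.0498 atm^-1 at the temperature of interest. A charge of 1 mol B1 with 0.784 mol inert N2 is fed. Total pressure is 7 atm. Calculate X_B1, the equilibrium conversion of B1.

Basis: 1 mol B1 initially; let X = conversion of B1. Extent ξ = 0.5X.
At extent ξ: n_B1 = 1 − X; n_A2 = 0.5X; n_I = 0.784 (inert).
n_T = Σnᵢ = 1.78 − 0.5X.
y_i = n_i/n_T, p_i = y_i·P. K = p_A2 / (p_B1^2).
This yields a degree-2 equation in X; solving on (0,1), X = 0.241.

X = 0.241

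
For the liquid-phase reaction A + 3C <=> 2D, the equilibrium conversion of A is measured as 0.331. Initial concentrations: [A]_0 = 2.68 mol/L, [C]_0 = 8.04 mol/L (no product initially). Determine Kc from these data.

Let X = conversion of A.
Concentrations: [A] = 2.68 − 2.68X; [C] = 8.04 − 8.04X; [D] = 5.36X.
At X = 0.331: [A] = 1.79, [C] = 5.38, [D] = 1.77.
Kc = [D]^2 / ([A] [C]^3) = 0.0113 (mol/L)^-2.

Kc = 0.0113 (mol/L)^-2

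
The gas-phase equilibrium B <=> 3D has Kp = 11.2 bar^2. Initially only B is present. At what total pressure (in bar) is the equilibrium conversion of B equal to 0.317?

Basis: 1 mol B initially; let X = conversion of B. Extent ξ = X.
Mole table: n_B = 1 − X; n_D = 3X.
n_T = Σnᵢ = 1 + 2X.
Kp = p_D^3 / (p_B) with p_i = (n_i/n_T)·P.
At X = 0.317: the mole-fraction product g(X) = Π y_i^ν_i = 0.4716. Since Kp = g(X)·P^{2}, P = (Kp/g)^(1/2) = (11.2/0.4716)^(1/2) = 4.87 bar.

P = 4.87 bar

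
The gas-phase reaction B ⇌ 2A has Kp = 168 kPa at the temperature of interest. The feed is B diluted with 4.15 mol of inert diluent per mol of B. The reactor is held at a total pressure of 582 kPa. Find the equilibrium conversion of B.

Take 1 mol B as basis and let X be its fractional conversion, so ξ = X.
Species balance: n_B = 1 − X; n_A = 2X; n_I = 4.15 (inert).
Total moles n_T = 5.15 + X.
Mole fractions y_i = n_i/n_T; Kp = p_A^2 / (p_B) with p_i = y_i·P.
Equating to 168 kPa and solving on 0 < X < 1: X = 0.465.

X = 0.465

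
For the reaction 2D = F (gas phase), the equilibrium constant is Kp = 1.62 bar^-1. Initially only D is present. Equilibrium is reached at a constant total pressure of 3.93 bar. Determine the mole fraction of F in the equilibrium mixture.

Let X = conversion of D (basis 1 mol D); extent of reaction ξ = 0.5X.
Mole table: n_D = 1 − X; n_F = 0.5X.
Total moles n_T = 1 − 0.5X.
Mole fractions y_i = n_i/n_T; Kp = p_F / (p_D^2) with p_i = y_i·P.
Setting this equal to 1.62 bar^-1 and taking the physical root (0 < X < 1) gives X = 0.806.
Then n_F = 0.403, n_T = 0.597, so y_F = 0.675.

y_F = 0.675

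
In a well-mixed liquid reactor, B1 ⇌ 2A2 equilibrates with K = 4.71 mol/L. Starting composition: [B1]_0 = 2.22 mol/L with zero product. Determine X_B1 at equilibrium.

Let X = conversion of B1; extent ξ = 2.22·X mol/L.
Concentrations: [B1] = 2.22 − 2.22X; [A2] = 4.44X.
K = [A2]^2 / ([B1]).
This equals 4.71 at X = 0.510 (the root in 0 < X < 1).

X = 0.510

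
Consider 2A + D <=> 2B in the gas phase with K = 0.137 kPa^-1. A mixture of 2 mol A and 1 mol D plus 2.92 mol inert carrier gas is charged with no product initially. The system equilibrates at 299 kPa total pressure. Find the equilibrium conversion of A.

Let X = conversion of A (basis 2 mol A); extent of reaction ξ = X.
Species balance: n_A = 2 − 2X; n_D = 1 − X; n_B = 2X; n_I = 2.92 (inert).
Summing: n_T = 5.92 − X.
y_i = n_i/n_T, p_i = y_i·P. K = p_B^2 / (p_A^2 p_D).
Equating to 0.137 kPa^-1 and solving on 0 < X < 1: X = 0.629.

X = 0.629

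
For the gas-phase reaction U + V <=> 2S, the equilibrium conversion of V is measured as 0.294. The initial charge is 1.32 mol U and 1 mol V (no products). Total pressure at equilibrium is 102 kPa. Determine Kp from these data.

Let X = conversion of V (basis 1 mol V); extent of reaction ξ = X.
Moles: n_U = 1.32 − X; n_V = 1 − X; n_S = 2X.
n_T stays at 2.32 (no change in mole number).
At X = 0.294: n_U = 1.03, n_V = 0.706, n_S = 0.588, n_T = 2.32.
p_i = (n_i/n_T)·P. Kp = p_S^2 / (p_U p_V) = 0.477.

Kp = 0.477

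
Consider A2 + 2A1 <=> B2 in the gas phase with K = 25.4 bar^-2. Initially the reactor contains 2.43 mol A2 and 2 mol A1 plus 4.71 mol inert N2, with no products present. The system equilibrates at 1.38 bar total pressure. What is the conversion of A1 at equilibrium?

Take 2 mol A1 as basis and let X be its fractional conversion, so ξ = X.
Species balance: n_A2 = 2.43 − X; n_A1 = 2 − 2X; n_B2 = X; n_I = 4.71 (inert).
Summing: n_T = 9.14 − 2X.
y_i = n_i/n_T, p_i = y_i·P. K = p_B2 / (p_A2 p_A1^2).
Equating to 25.4 bar^-2 and solving on 0 < X < 1: X = 0.657.

X = 0.657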